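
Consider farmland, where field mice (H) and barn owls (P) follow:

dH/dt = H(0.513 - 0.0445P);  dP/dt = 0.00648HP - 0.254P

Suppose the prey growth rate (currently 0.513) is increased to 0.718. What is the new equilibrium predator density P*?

At the interior fixed point, setting dH/dt = 0 with H > 0 fixes P* = (prey growth rate)/(HP coefficient) — independent of the other coefficients.
With the change, P* = 0.718/0.0445 = 16.1; it rises from 11.5.

P* ≈ 16.1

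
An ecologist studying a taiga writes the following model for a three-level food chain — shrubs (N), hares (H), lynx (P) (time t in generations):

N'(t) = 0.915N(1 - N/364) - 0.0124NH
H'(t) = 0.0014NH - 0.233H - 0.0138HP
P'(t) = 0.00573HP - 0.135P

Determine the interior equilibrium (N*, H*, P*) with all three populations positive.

From dP/dt = 0: 0.00573H* = 0.135, so H* = 23.6.
From dN/dt = 0: 0.915(1 - N*/364) = 0.0124·23.6, giving N* = 364·(1 - 0.319) = 248.
From dH/dt = 0: 0.0014·248 - 0.233 = 0.0138P*, so P* = 0.114/0.0138 = 8.25.

N* ≈ 248, H* ≈ 23.6, P* ≈ 8.25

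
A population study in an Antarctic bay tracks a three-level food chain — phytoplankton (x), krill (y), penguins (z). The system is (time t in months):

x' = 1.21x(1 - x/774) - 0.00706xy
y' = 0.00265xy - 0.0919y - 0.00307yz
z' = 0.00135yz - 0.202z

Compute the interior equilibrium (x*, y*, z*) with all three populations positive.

From dz/dt = 0: 0.00135y* = 0.202, so y* = 150.
From dx/dt = 0: 1.21(1 - x*/774) = 0.00706·150, giving x* = 774·(1 - 0.873) = 98.3.
From dy/dt = 0: 0.00265·98.3 - 0.0919 = 0.00307z*, so z* = 0.168/0.00307 = 54.9.

x* ≈ 98.3, y* ≈ 150, z* ≈ 54.9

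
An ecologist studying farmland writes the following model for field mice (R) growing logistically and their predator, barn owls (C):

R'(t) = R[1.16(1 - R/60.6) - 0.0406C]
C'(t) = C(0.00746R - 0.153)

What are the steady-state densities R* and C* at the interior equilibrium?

From dC/dt = 0 with C > 0: 0.00746R* = 0.153, so R* = 20.5.
Substitute into dR/dt = 0: 1.16(1 - 20.5/60.6) = 0.0406C*.
The bracket is 0.662, giving C* = 0.767/0.0406 = 18.9.

R* ≈ 20.5, C* ≈ 18.9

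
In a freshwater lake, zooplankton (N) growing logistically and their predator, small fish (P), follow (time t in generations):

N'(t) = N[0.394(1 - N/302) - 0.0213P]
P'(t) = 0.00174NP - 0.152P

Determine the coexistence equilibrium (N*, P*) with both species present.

From dP/dt = 0 with P > 0: 0.00174N* = 0.152, so N* = 87.4.
Substitute into dN/dt = 0: 0.394(1 - 87.4/302) = 0.0213P*.
The bracket is 0.711, giving P* = 0.28/0.0213 = 13.1.

N* ≈ 87.4, P* ≈ 13.1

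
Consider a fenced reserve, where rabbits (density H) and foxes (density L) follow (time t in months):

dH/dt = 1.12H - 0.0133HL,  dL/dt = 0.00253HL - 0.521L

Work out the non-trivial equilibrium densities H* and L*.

Set dL/dt = 0 with L > 0: 0.00253H - 0.521 = 0, so H* = 0.521/0.00253 = 206.
Set dH/dt = 0 with H > 0: 1.12 - 0.0133L = 0, so L* = 1.12/0.0133 = 84.2.

H* ≈ 206, L* ≈ 84.2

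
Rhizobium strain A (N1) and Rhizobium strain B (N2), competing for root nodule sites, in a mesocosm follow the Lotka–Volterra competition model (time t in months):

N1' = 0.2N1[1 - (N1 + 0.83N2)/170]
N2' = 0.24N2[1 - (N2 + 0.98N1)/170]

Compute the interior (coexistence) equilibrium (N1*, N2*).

N1* ≈ 155, N2* ≈ 18.2

Setting both brackets to zero gives the nullclines N1 + 0.83N2 = 170 and 0.98N1 + N2 = 170.
Substituting N2 = 170 - 0.98N1 into the first: N1(1 - 0.83·0.98) = 170 - 0.83·170.
So N1* = 28.9/0.187 = 155, and then N2* = 170 - 0.98·155 = 18.2.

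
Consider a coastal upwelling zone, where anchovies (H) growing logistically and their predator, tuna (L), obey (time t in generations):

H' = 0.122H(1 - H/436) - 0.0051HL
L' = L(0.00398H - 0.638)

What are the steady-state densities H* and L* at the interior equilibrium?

From dL/dt = 0 with L > 0: 0.00398H* = 0.638, so H* = 160.
Substitute into dH/dt = 0: 0.122(1 - 160/436) = 0.0051L*.
The bracket is 0.632, giving L* = 0.0771/0.0051 = 15.1.

H* ≈ 160, L* ≈ 15.1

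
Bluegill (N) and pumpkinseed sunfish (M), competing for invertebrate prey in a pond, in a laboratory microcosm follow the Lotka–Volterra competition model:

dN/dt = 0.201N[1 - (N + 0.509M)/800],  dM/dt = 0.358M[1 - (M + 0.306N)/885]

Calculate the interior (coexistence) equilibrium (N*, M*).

N* ≈ 414, M* ≈ 758

Setting both brackets to zero gives the nullclines N + 0.509M = 800 and 0.306N + M = 885.
Substituting M = 885 - 0.306N into the first: N(1 - 0.509·0.306) = 800 - 0.509·885.
So N* = 350/0.844 = 414, and then M* = 885 - 0.306·414 = 758.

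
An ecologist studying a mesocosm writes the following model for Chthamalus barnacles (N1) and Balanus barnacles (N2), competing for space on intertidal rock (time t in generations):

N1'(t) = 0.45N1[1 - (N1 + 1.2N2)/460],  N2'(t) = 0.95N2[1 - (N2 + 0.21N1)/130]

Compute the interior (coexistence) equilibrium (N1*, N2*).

N1* ≈ 406, N2* ≈ 44.7

Setting both brackets to zero gives the nullclines N1 + 1.2N2 = 460 and 0.21N1 + N2 = 130.
Substituting N2 = 130 - 0.21N1 into the first: N1(1 - 1.2·0.21) = 460 - 1.2·130.
So N1* = 304/0.748 = 406, and then N2* = 130 - 0.21·406 = 44.7.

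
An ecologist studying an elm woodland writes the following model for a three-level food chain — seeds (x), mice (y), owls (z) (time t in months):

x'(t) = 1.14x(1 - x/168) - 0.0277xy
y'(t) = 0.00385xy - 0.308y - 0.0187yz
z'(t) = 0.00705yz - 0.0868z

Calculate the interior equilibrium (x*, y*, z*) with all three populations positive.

x* ≈ 118, y* ≈ 12.3, z* ≈ 7.77

From dz/dt = 0: 0.00705y* = 0.0868, so y* = 12.3.
From dx/dt = 0: 1.14(1 - x*/168) = 0.0277·12.3, giving x* = 168·(1 - 0.299) = 118.
From dy/dt = 0: 0.00385·118 - 0.308 = 0.0187z*, so z* = 0.145/0.0187 = 7.77.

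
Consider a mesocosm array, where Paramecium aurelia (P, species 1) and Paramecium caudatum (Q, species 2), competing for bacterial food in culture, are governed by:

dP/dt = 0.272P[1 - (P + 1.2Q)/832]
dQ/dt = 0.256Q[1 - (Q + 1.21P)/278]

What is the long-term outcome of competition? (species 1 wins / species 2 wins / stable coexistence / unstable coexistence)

Compare the nullcline intercepts: K1/α12 = 832/1.2 = 693 > K2 = 278; K2/α21 = 278/1.21 = 230 < K1 = 832.
Since the inequalities point opposite ways, species 1 can invade but species 2 cannot.

species 1 excludes species 2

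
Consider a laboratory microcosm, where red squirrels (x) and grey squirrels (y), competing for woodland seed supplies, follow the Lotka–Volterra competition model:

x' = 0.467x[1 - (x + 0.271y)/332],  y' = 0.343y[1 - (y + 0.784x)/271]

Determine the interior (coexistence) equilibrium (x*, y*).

x* ≈ 328, y* ≈ 13.6

Setting both brackets to zero gives the nullclines x + 0.271y = 332 and 0.784x + y = 271.
Substituting y = 271 - 0.784x into the first: x(1 - 0.271·0.784) = 332 - 0.271·271.
So x* = 259/0.788 = 328, and then y* = 271 - 0.784·328 = 13.6.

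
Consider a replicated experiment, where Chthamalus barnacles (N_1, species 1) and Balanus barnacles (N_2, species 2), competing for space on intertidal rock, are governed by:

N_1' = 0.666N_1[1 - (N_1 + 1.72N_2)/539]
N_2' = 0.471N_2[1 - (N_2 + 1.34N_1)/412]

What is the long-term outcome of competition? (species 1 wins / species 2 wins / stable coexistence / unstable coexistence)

Compare the nullcline intercepts: K1/α12 = 539/1.72 = 313 < K2 = 412; K2/α21 = 412/1.34 = 307 < K1 = 539.
Since both are reversed, neither can invade when rare; the interior point is a saddle.

unstable coexistence (outcome depends on initial conditions)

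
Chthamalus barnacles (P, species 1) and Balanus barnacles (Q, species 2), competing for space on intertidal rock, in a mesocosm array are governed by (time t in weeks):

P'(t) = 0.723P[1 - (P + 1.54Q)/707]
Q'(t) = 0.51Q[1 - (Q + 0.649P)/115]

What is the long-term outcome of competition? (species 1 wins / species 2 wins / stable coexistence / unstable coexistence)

Compare the nullcline intercepts: K1/α12 = 707/1.54 = 459 > K2 = 115; K2/α21 = 115/0.649 = 177 < K1 = 707.
Since the inequalities point opposite ways, species 1 can invade but species 2 cannot.

species 1 excludes species 2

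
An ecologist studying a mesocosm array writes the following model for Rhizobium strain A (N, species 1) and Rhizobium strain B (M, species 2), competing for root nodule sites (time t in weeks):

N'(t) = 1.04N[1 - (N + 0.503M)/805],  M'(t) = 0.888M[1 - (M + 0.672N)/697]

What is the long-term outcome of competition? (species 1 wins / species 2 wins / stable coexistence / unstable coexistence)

Compare the nullcline intercepts: K1/α12 = 805/0.503 = 1600 > K2 = 697; K2/α21 = 697/0.672 = 1040 > K1 = 805.
Since both inequalities hold, each species can invade when rare, so the interior equilibrium is stable.

stable coexistence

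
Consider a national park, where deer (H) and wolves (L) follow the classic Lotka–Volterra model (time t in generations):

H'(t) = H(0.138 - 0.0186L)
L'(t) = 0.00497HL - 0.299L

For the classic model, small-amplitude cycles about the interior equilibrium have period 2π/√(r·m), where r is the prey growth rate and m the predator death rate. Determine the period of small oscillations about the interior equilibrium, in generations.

Here r = 0.138 and m = 0.299, so r·m = 0.0413.
ω = √0.0413 = 0.203 per generation, hence T = 2π/ω ≈ 30.9 generations.

T ≈ 30.9 generations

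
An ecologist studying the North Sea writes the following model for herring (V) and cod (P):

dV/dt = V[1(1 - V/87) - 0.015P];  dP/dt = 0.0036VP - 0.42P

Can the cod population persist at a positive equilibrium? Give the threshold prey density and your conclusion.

The predator equation gives dP/dt > 0 only when V > 0.42/0.0036 = 117.
Without the predator, V → K = 87. Since 87 < 117, the predator cannot invade.

Threshold V = 117; K < 117, so no, the predator goes extinct.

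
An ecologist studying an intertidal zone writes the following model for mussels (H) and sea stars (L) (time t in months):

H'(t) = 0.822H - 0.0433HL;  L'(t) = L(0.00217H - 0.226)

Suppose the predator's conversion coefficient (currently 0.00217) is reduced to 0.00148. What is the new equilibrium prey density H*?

At the interior fixed point, setting dL/dt = 0 with L > 0 fixes H* = (predator death rate)/(HL coefficient) — independent of the other coefficients.
With the change, H* = 0.226/0.00148 = 153; it rises from 104.

H* ≈ 153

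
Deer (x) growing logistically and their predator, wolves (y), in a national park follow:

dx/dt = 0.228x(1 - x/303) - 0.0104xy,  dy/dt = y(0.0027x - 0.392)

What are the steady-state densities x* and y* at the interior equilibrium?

From dy/dt = 0 with y > 0: 0.0027x* = 0.392, so x* = 145.
Substitute into dx/dt = 0: 0.228(1 - 145/303) = 0.0104y*.
The bracket is 0.521, giving y* = 0.119/0.0104 = 11.4.

x* ≈ 145, y* ≈ 11.4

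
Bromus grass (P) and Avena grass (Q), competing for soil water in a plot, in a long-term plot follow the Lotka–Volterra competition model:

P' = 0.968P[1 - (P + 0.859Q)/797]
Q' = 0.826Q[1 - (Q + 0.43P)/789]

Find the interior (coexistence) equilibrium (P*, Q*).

Setting both brackets to zero gives the nullclines P + 0.859Q = 797 and 0.43P + Q = 789.
Substituting Q = 789 - 0.43P into the first: P(1 - 0.859·0.43) = 797 - 0.859·789.
So P* = 119/0.631 = 189, and then Q* = 789 - 0.43·189 = 708.

P* ≈ 189, Q* ≈ 708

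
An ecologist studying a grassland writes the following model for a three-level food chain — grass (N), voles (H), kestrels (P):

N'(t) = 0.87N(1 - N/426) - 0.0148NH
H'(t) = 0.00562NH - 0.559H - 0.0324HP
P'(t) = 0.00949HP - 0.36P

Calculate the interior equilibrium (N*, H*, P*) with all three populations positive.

From dP/dt = 0: 0.00949H* = 0.36, so H* = 37.9.
From dN/dt = 0: 0.87(1 - N*/426) = 0.0148·37.9, giving N* = 426·(1 - 0.645) = 151.
From dH/dt = 0: 0.00562·151 - 0.559 = 0.0324P*, so P* = 0.29/0.0324 = 8.95.

N* ≈ 151, H* ≈ 37.9, P* ≈ 8.95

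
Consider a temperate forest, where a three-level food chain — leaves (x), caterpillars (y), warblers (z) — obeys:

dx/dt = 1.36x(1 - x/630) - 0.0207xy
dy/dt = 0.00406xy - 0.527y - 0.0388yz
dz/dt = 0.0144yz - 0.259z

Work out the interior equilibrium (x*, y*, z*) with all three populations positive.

x* ≈ 458, y* ≈ 18, z* ≈ 34.3

From dz/dt = 0: 0.0144y* = 0.259, so y* = 18.
From dx/dt = 0: 1.36(1 - x*/630) = 0.0207·18, giving x* = 630·(1 - 0.274) = 458.
From dy/dt = 0: 0.00406·458 - 0.527 = 0.0388z*, so z* = 1.33/0.0388 = 34.3.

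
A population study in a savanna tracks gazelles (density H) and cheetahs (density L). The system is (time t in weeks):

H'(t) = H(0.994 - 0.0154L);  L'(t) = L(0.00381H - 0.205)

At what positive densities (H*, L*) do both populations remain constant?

Set dL/dt = 0 with L > 0: 0.00381H - 0.205 = 0, so H* = 0.205/0.00381 = 53.8.
Set dH/dt = 0 with H > 0: 0.994 - 0.0154L = 0, so L* = 0.994/0.0154 = 64.5.

H* ≈ 53.8, L* ≈ 64.5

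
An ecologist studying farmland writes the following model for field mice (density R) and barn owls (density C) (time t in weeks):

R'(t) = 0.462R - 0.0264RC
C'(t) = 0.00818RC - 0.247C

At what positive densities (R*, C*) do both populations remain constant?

Set dC/dt = 0 with C > 0: 0.00818R - 0.247 = 0, so R* = 0.247/0.00818 = 30.2.
Set dR/dt = 0 with R > 0: 0.462 - 0.0264C = 0, so C* = 0.462/0.0264 = 17.5.

R* ≈ 30.2, C* ≈ 17.5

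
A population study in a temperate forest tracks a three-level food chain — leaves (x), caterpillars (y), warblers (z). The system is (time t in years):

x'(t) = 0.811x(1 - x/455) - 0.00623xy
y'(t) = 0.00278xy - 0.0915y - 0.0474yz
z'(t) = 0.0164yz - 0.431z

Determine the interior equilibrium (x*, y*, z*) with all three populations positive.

From dz/dt = 0: 0.0164y* = 0.431, so y* = 26.3.
From dx/dt = 0: 0.811(1 - x*/455) = 0.00623·26.3, giving x* = 455·(1 - 0.202) = 363.
From dy/dt = 0: 0.00278·363 - 0.0915 = 0.0474z*, so z* = 0.918/0.0474 = 19.4.

x* ≈ 363, y* ≈ 26.3, z* ≈ 19.4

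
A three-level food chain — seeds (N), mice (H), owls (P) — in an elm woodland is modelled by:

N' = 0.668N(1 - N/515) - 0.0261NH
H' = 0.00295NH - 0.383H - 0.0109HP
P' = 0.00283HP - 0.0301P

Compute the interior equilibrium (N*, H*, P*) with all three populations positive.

N* ≈ 301, H* ≈ 10.6, P* ≈ 46.3

From dP/dt = 0: 0.00283H* = 0.0301, so H* = 10.6.
From dN/dt = 0: 0.668(1 - N*/515) = 0.0261·10.6, giving N* = 515·(1 - 0.416) = 301.
From dH/dt = 0: 0.00295·301 - 0.383 = 0.0109P*, so P* = 0.505/0.0109 = 46.3.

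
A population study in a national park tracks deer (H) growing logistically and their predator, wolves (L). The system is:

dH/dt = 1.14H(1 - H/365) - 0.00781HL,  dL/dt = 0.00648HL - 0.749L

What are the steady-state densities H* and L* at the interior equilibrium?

H* ≈ 116, L* ≈ 99.7

From dL/dt = 0 with L > 0: 0.00648H* = 0.749, so H* = 116.
Substitute into dH/dt = 0: 1.14(1 - 116/365) = 0.00781L*.
The bracket is 0.683, giving L* = 0.779/0.00781 = 99.7.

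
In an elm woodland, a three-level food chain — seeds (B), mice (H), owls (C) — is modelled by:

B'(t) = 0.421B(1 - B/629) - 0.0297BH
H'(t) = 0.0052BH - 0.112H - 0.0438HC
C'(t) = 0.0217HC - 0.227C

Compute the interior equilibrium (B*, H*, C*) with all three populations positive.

From dC/dt = 0: 0.0217H* = 0.227, so H* = 10.5.
From dB/dt = 0: 0.421(1 - B*/629) = 0.0297·10.5, giving B* = 629·(1 - 0.738) = 165.
From dH/dt = 0: 0.0052·165 - 0.112 = 0.0438C*, so C* = 0.745/0.0438 = 17.

B* ≈ 165, H* ≈ 10.5, C* ≈ 17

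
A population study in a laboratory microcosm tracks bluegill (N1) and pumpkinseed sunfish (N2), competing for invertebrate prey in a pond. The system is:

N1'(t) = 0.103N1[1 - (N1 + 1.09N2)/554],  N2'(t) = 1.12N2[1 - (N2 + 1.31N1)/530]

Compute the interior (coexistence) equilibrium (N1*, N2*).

N1* ≈ 55.4, N2* ≈ 457

Setting both brackets to zero gives the nullclines N1 + 1.09N2 = 554 and 1.31N1 + N2 = 530.
Substituting N2 = 530 - 1.31N1 into the first: N1(1 - 1.09·1.31) = 554 - 1.09·530.
So N1* = -23.7/-0.428 = 55.4, and then N2* = 530 - 1.31·55.4 = 457.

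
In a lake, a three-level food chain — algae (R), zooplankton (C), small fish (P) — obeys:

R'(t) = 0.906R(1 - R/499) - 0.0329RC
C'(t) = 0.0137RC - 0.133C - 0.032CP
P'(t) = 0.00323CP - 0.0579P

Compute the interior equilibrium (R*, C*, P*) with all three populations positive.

From dP/dt = 0: 0.00323C* = 0.0579, so C* = 17.9.
From dR/dt = 0: 0.906(1 - R*/499) = 0.0329·17.9, giving R* = 499·(1 - 0.651) = 174.
From dC/dt = 0: 0.0137·174 - 0.133 = 0.032P*, so P* = 2.25/0.032 = 70.4.

R* ≈ 174, C* ≈ 17.9, P* ≈ 70.4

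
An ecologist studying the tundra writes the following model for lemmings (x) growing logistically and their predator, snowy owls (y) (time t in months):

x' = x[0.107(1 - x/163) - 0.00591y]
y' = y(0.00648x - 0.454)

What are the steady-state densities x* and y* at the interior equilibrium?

x* ≈ 70.1, y* ≈ 10.3

From dy/dt = 0 with y > 0: 0.00648x* = 0.454, so x* = 70.1.
Substitute into dx/dt = 0: 0.107(1 - 70.1/163) = 0.00591y*.
The bracket is 0.57, giving y* = 0.061/0.00591 = 10.3.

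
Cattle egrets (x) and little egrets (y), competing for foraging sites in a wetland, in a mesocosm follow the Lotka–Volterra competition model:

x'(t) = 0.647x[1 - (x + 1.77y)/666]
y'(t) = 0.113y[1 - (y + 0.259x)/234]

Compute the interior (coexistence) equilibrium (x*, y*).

Setting both brackets to zero gives the nullclines x + 1.77y = 666 and 0.259x + y = 234.
Substituting y = 234 - 0.259x into the first: x(1 - 1.77·0.259) = 666 - 1.77·234.
So x* = 252/0.542 = 465, and then y* = 234 - 0.259·465 = 114.

x* ≈ 465, y* ≈ 114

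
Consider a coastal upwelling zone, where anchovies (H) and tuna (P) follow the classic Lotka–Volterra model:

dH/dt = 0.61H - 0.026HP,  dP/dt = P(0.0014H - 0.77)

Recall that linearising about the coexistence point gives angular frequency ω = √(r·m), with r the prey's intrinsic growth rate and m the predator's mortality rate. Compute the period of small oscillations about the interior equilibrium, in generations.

Here r = 0.61 and m = 0.77, so r·m = 0.47.
ω = √0.47 = 0.685 per generation, hence T = 2π/ω ≈ 9.17 generations.

T ≈ 9.17 generations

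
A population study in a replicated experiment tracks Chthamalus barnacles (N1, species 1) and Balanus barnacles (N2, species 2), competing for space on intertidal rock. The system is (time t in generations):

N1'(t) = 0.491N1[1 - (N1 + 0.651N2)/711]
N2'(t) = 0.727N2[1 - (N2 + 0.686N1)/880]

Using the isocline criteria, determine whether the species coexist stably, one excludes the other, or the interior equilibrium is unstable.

Compare the nullcline intercepts: K1/α12 = 711/0.651 = 1090 > K2 = 880; K2/α21 = 880/0.686 = 1280 > K1 = 711.
Since both inequalities hold, each species can invade when rare, so the interior equilibrium is stable.

stable coexistence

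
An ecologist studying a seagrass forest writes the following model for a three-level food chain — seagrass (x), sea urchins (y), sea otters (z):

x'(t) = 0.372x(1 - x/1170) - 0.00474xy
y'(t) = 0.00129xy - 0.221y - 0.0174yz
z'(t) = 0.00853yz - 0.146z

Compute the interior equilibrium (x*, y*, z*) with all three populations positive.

From dz/dt = 0: 0.00853y* = 0.146, so y* = 17.1.
From dx/dt = 0: 0.372(1 - x*/1170) = 0.00474·17.1, giving x* = 1170·(1 - 0.218) = 915.
From dy/dt = 0: 0.00129·915 - 0.221 = 0.0174z*, so z* = 0.959/0.0174 = 55.1.

x* ≈ 915, y* ≈ 17.1, z* ≈ 55.1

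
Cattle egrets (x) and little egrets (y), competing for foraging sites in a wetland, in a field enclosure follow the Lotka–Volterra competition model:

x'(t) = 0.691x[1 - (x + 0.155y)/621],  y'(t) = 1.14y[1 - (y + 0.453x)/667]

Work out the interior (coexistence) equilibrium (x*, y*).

x* ≈ 557, y* ≈ 415

Setting both brackets to zero gives the nullclines x + 0.155y = 621 and 0.453x + y = 667.
Substituting y = 667 - 0.453x into the first: x(1 - 0.155·0.453) = 621 - 0.155·667.
So x* = 518/0.93 = 557, and then y* = 667 - 0.453·557 = 415.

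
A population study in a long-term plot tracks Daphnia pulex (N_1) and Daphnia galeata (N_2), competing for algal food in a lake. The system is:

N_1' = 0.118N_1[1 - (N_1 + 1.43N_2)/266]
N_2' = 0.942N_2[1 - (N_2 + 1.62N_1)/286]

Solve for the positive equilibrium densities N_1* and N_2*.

N_1* ≈ 109, N_2* ≈ 110

Setting both brackets to zero gives the nullclines N_1 + 1.43N_2 = 266 and 1.62N_1 + N_2 = 286.
Substituting N_2 = 286 - 1.62N_1 into the first: N_1(1 - 1.43·1.62) = 266 - 1.43·286.
So N_1* = -143/-1.32 = 109, and then N_2* = 286 - 1.62·109 = 110.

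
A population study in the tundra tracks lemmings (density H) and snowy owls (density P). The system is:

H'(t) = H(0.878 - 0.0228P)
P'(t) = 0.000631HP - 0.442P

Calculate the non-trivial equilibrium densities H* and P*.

Set dP/dt = 0 with P > 0: 0.000631H - 0.442 = 0, so H* = 0.442/0.000631 = 700.
Set dH/dt = 0 with H > 0: 0.878 - 0.0228P = 0, so P* = 0.878/0.0228 = 38.5.

H* ≈ 700, P* ≈ 38.5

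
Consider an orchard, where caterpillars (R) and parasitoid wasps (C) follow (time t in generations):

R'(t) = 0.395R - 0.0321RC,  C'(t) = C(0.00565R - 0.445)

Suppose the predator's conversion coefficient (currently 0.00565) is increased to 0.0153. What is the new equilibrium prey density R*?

R* ≈ 29.1

At the interior fixed point, setting dC/dt = 0 with C > 0 fixes R* = (predator death rate)/(RC coefficient) — independent of the other coefficients.
With the change, R* = 0.445/0.0153 = 29.1; it falls from 78.8.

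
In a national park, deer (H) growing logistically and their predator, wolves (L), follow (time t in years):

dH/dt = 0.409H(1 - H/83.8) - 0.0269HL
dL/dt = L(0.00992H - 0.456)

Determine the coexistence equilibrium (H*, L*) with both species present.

H* ≈ 46, L* ≈ 6.86

From dL/dt = 0 with L > 0: 0.00992H* = 0.456, so H* = 46.
Substitute into dH/dt = 0: 0.409(1 - 46/83.8) = 0.0269L*.
The bracket is 0.451, giving L* = 0.185/0.0269 = 6.86.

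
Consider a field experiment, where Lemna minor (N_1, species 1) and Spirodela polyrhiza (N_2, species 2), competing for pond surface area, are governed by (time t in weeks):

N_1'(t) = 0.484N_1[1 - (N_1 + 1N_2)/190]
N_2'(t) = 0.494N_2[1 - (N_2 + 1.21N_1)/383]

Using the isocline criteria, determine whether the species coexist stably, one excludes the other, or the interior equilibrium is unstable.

species 2 excludes species 1

Compare the nullcline intercepts: K1/α12 = 190/1 = 190 < K2 = 383; K2/α21 = 383/1.21 = 317 > K1 = 190.
Since the inequalities point opposite ways, species 2 can invade but species 1 cannot.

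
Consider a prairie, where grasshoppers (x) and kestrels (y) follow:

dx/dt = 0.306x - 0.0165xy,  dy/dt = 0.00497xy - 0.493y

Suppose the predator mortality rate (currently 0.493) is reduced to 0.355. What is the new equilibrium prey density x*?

At the interior fixed point, setting dy/dt = 0 with y > 0 fixes x* = (predator death rate)/(xy coefficient) — independent of the other coefficients.
With the change, x* = 0.355/0.00497 = 71.4; it falls from 99.2.

x* ≈ 71.4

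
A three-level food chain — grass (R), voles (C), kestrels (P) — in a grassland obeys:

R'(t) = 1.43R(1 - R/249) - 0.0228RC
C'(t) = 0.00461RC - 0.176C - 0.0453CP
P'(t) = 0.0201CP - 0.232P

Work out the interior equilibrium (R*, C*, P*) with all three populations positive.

R* ≈ 203, C* ≈ 11.5, P* ≈ 16.8

From dP/dt = 0: 0.0201C* = 0.232, so C* = 11.5.
From dR/dt = 0: 1.43(1 - R*/249) = 0.0228·11.5, giving R* = 249·(1 - 0.184) = 203.
From dC/dt = 0: 0.00461·203 - 0.176 = 0.0453P*, so P* = 0.761/0.0453 = 16.8.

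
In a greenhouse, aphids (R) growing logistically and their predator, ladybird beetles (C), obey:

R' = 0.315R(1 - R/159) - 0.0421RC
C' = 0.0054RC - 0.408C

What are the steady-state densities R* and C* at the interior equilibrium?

From dC/dt = 0 with C > 0: 0.0054R* = 0.408, so R* = 75.6.
Substitute into dR/dt = 0: 0.315(1 - 75.6/159) = 0.0421C*.
The bracket is 0.525, giving C* = 0.165/0.0421 = 3.93.

R* ≈ 75.6, C* ≈ 3.93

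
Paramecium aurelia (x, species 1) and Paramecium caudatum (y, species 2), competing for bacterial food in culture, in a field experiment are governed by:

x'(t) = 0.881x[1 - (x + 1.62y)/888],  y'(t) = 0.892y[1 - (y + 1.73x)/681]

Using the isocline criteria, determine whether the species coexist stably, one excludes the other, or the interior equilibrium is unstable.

Compare the nullcline intercepts: K1/α12 = 888/1.62 = 548 < K2 = 681; K2/α21 = 681/1.73 = 394 < K1 = 888.
Since both are reversed, neither can invade when rare; the interior point is a saddle.

unstable coexistence (outcome depends on initial conditions)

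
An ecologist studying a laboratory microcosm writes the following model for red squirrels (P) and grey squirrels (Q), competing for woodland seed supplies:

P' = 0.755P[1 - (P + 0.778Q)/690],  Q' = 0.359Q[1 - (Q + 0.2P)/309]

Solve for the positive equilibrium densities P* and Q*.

P* ≈ 532, Q* ≈ 203

Setting both brackets to zero gives the nullclines P + 0.778Q = 690 and 0.2P + Q = 309.
Substituting Q = 309 - 0.2P into the first: P(1 - 0.778·0.2) = 690 - 0.778·309.
So P* = 450/0.844 = 532, and then Q* = 309 - 0.2·532 = 203.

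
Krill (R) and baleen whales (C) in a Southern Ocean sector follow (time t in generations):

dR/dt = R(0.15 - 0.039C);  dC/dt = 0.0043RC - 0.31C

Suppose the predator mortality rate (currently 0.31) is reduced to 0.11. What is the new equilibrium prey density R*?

R* ≈ 25.6

At the interior fixed point, setting dC/dt = 0 with C > 0 fixes R* = (predator death rate)/(RC coefficient) — independent of the other coefficients.
With the change, R* = 0.11/0.0043 = 25.6; it falls from 72.1.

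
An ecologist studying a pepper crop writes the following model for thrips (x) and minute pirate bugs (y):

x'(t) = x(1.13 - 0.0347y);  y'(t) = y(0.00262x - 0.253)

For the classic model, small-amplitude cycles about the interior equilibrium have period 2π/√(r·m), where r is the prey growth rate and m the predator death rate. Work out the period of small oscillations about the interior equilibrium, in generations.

Here r = 1.13 and m = 0.253, so r·m = 0.286.
ω = √0.286 = 0.535 per generation, hence T = 2π/ω ≈ 11.8 generations.

T ≈ 11.8 generations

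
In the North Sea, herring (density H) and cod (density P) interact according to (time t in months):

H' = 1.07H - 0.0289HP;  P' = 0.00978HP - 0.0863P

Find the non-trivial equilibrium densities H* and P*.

Set dP/dt = 0 with P > 0: 0.00978H - 0.0863 = 0, so H* = 0.0863/0.00978 = 8.82.
Set dH/dt = 0 with H > 0: 1.07 - 0.0289P = 0, so P* = 1.07/0.0289 = 37.

H* ≈ 8.82, P* ≈ 37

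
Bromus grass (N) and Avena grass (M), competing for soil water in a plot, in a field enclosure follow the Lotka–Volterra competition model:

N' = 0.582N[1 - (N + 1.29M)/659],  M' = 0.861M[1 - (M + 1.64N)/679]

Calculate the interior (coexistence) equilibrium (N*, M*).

N* ≈ 194, M* ≈ 360

Setting both brackets to zero gives the nullclines N + 1.29M = 659 and 1.64N + M = 679.
Substituting M = 679 - 1.64N into the first: N(1 - 1.29·1.64) = 659 - 1.29·679.
So N* = -217/-1.12 = 194, and then M* = 679 - 1.64·194 = 360.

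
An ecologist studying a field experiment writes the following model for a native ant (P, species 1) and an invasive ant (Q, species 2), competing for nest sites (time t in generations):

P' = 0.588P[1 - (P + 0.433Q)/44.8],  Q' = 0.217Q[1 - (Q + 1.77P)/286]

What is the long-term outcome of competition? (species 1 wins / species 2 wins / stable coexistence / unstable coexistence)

Compare the nullcline intercepts: K1/α12 = 44.8/0.433 = 103 < K2 = 286; K2/α21 = 286/1.77 = 162 > K1 = 44.8.
Since the inequalities point opposite ways, species 2 can invade but species 1 cannot.

species 2 excludes species 1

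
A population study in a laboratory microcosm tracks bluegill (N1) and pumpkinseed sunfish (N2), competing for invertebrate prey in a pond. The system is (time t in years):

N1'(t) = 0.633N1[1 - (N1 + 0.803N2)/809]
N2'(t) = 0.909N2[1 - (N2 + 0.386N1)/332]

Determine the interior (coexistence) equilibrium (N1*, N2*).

N1* ≈ 786, N2* ≈ 28.6

Setting both brackets to zero gives the nullclines N1 + 0.803N2 = 809 and 0.386N1 + N2 = 332.
Substituting N2 = 332 - 0.386N1 into the first: N1(1 - 0.803·0.386) = 809 - 0.803·332.
So N1* = 542/0.69 = 786, and then N2* = 332 - 0.386·786 = 28.6.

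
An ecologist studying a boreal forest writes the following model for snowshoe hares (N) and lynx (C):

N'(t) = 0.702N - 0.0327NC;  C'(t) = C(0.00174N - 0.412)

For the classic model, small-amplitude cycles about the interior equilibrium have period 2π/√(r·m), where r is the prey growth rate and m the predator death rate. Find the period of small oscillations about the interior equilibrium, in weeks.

Here r = 0.702 and m = 0.412, so r·m = 0.289.
ω = √0.289 = 0.538 per week, hence T = 2π/ω ≈ 11.7 weeks.

T ≈ 11.7 weeks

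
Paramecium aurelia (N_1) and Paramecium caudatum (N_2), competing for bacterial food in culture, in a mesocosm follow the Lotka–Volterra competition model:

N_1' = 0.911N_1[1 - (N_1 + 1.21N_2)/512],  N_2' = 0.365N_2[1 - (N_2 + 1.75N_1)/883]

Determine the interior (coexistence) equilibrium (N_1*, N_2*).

Setting both brackets to zero gives the nullclines N_1 + 1.21N_2 = 512 and 1.75N_1 + N_2 = 883.
Substituting N_2 = 883 - 1.75N_1 into the first: N_1(1 - 1.21·1.75) = 512 - 1.21·883.
So N_1* = -556/-1.12 = 498, and then N_2* = 883 - 1.75·498 = 11.6.

N_1* ≈ 498, N_2* ≈ 11.6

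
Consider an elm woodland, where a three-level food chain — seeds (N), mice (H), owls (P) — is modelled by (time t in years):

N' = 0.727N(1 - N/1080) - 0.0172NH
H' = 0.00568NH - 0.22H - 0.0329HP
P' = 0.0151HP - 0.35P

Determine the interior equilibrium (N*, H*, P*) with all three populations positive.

From dP/dt = 0: 0.0151H* = 0.35, so H* = 23.2.
From dN/dt = 0: 0.727(1 - N*/1080) = 0.0172·23.2, giving N* = 1080·(1 - 0.548) = 488.
From dH/dt = 0: 0.00568·488 - 0.22 = 0.0329P*, so P* = 2.55/0.0329 = 77.5.

N* ≈ 488, H* ≈ 23.2, P* ≈ 77.5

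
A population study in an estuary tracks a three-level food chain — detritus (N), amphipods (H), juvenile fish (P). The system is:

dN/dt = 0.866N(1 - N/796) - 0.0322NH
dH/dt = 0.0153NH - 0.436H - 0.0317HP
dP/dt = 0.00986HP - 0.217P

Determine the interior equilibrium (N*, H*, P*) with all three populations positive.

N* ≈ 145, H* ≈ 22, P* ≈ 56

From dP/dt = 0: 0.00986H* = 0.217, so H* = 22.
From dN/dt = 0: 0.866(1 - N*/796) = 0.0322·22, giving N* = 796·(1 - 0.818) = 145.
From dH/dt = 0: 0.0153·145 - 0.436 = 0.0317P*, so P* = 1.78/0.0317 = 56.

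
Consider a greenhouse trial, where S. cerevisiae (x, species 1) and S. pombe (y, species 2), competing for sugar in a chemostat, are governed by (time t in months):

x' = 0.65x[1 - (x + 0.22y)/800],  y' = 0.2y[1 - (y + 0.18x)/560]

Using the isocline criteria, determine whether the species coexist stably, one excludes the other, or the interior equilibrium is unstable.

stable coexistence

Compare the nullcline intercepts: K1/α12 = 800/0.22 = 3640 > K2 = 560; K2/α21 = 560/0.18 = 3110 > K1 = 800.
Since both inequalities hold, each species can invade when rare, so the interior equilibrium is stable.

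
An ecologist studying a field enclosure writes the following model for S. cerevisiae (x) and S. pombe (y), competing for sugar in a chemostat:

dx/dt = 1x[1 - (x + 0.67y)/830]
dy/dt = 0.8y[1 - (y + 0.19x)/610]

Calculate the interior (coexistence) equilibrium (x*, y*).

x* ≈ 483, y* ≈ 518

Setting both brackets to zero gives the nullclines x + 0.67y = 830 and 0.19x + y = 610.
Substituting y = 610 - 0.19x into the first: x(1 - 0.67·0.19) = 830 - 0.67·610.
So x* = 421/0.873 = 483, and then y* = 610 - 0.19·483 = 518.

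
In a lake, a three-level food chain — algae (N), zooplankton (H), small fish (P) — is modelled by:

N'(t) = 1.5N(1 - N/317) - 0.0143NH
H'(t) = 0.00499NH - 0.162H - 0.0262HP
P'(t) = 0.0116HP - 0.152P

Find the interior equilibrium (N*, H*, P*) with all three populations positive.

From dP/dt = 0: 0.0116H* = 0.152, so H* = 13.1.
From dN/dt = 0: 1.5(1 - N*/317) = 0.0143·13.1, giving N* = 317·(1 - 0.125) = 277.
From dH/dt = 0: 0.00499·277 - 0.162 = 0.0262P*, so P* = 1.22/0.0262 = 46.6.

N* ≈ 277, H* ≈ 13.1, P* ≈ 46.6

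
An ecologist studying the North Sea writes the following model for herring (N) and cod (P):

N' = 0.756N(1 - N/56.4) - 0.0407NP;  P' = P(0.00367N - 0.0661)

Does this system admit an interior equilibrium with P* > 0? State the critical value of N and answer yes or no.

The predator equation gives dP/dt > 0 only when N > 0.0661/0.00367 = 18.
Without the predator, N → K = 56.4. Since 56.4 > 18, the predator can invade and persist.

Threshold N = 18; K > 18, so yes, the predator persists.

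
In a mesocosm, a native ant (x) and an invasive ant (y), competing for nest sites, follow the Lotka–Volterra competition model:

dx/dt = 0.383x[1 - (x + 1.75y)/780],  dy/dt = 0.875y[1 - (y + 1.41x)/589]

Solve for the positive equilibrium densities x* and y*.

Setting both brackets to zero gives the nullclines x + 1.75y = 780 and 1.41x + y = 589.
Substituting y = 589 - 1.41x into the first: x(1 - 1.75·1.41) = 780 - 1.75·589.
So x* = -251/-1.47 = 171, and then y* = 589 - 1.41·171 = 348.

x* ≈ 171, y* ≈ 348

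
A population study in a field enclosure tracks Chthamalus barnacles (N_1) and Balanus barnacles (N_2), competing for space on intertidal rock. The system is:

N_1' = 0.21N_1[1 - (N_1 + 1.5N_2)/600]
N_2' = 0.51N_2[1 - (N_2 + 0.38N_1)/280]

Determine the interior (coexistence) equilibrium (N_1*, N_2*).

Setting both brackets to zero gives the nullclines N_1 + 1.5N_2 = 600 and 0.38N_1 + N_2 = 280.
Substituting N_2 = 280 - 0.38N_1 into the first: N_1(1 - 1.5·0.38) = 600 - 1.5·280.
So N_1* = 180/0.43 = 419, and then N_2* = 280 - 0.38·419 = 121.

N_1* ≈ 419, N_2* ≈ 121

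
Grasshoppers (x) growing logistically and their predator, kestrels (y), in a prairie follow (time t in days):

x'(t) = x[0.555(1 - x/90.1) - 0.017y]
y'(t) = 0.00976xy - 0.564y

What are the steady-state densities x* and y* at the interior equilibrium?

x* ≈ 57.8, y* ≈ 11.7

From dy/dt = 0 with y > 0: 0.00976x* = 0.564, so x* = 57.8.
Substitute into dx/dt = 0: 0.555(1 - 57.8/90.1) = 0.017y*.
The bracket is 0.359, giving y* = 0.199/0.017 = 11.7.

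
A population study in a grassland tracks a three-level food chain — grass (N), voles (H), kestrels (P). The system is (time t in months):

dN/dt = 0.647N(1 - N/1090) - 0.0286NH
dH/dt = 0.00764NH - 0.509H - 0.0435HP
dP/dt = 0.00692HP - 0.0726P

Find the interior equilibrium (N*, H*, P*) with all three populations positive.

From dP/dt = 0: 0.00692H* = 0.0726, so H* = 10.5.
From dN/dt = 0: 0.647(1 - N*/1090) = 0.0286·10.5, giving N* = 1090·(1 - 0.464) = 585.
From dH/dt = 0: 0.00764·585 - 0.509 = 0.0435P*, so P* = 3.96/0.0435 = 91.

N* ≈ 585, H* ≈ 10.5, P* ≈ 91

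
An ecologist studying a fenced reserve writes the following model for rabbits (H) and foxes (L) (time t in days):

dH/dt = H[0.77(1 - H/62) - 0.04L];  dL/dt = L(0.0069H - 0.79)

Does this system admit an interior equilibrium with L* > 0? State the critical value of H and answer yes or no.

The predator equation gives dL/dt > 0 only when H > 0.79/0.0069 = 114.
Without the predator, H → K = 62. Since 62 < 114, the predator cannot invade.

Threshold H = 114; K < 114, so no, the predator goes extinct.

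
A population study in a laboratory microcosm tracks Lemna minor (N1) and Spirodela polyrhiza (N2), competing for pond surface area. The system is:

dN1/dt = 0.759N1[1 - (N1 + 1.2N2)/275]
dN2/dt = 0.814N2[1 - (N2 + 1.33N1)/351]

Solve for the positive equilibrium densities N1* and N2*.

Setting both brackets to zero gives the nullclines N1 + 1.2N2 = 275 and 1.33N1 + N2 = 351.
Substituting N2 = 351 - 1.33N1 into the first: N1(1 - 1.2·1.33) = 275 - 1.2·351.
So N1* = -146/-0.596 = 245, and then N2* = 351 - 1.33·245 = 24.7.

N1* ≈ 245, N2* ≈ 24.7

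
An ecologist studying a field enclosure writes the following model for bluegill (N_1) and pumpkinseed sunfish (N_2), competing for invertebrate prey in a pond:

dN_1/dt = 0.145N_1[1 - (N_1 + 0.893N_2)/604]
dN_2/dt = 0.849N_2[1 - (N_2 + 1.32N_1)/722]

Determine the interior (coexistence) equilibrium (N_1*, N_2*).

N_1* ≈ 228, N_2* ≈ 421

Setting both brackets to zero gives the nullclines N_1 + 0.893N_2 = 604 and 1.32N_1 + N_2 = 722.
Substituting N_2 = 722 - 1.32N_1 into the first: N_1(1 - 0.893·1.32) = 604 - 0.893·722.
So N_1* = -40.7/-0.179 = 228, and then N_2* = 722 - 1.32·228 = 421.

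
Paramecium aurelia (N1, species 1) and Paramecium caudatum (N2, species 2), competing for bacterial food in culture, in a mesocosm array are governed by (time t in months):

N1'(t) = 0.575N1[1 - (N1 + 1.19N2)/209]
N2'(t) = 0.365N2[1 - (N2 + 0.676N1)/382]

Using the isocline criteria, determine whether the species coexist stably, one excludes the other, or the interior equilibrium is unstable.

Compare the nullcline intercepts: K1/α12 = 209/1.19 = 176 < K2 = 382; K2/α21 = 382/0.676 = 565 > K1 = 209.
Since the inequalities point opposite ways, species 2 can invade but species 1 cannot.

species 2 excludes species 1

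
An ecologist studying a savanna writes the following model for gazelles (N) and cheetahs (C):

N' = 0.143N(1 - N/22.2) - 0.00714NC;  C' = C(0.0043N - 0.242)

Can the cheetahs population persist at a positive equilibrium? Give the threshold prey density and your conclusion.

The predator equation gives dC/dt > 0 only when N > 0.242/0.0043 = 56.3.
Without the predator, N → K = 22.2. Since 22.2 < 56.3, the predator cannot invade.

Threshold N = 56.3; K < 56.3, so no, the predator goes extinct.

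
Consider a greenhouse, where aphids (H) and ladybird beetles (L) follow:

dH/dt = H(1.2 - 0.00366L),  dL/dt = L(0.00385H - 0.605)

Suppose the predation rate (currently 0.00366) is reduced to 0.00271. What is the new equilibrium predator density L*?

L* ≈ 443

At the interior fixed point, setting dH/dt = 0 with H > 0 fixes L* = (prey growth rate)/(HL coefficient) — independent of the other coefficients.
With the change, L* = 1.2/0.00271 = 443; it rises from 328.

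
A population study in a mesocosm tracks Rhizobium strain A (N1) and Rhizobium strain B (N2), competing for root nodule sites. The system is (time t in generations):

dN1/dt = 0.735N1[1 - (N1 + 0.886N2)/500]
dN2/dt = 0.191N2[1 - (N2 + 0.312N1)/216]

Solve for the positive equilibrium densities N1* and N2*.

N1* ≈ 427, N2* ≈ 82.9

Setting both brackets to zero gives the nullclines N1 + 0.886N2 = 500 and 0.312N1 + N2 = 216.
Substituting N2 = 216 - 0.312N1 into the first: N1(1 - 0.886·0.312) = 500 - 0.886·216.
So N1* = 309/0.724 = 427, and then N2* = 216 - 0.312·427 = 82.9.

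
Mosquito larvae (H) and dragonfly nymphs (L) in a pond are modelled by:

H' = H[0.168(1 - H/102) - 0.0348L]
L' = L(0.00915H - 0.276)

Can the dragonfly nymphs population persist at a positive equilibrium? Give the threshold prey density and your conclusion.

Threshold H = 30.2; K > 30.2, so yes, the predator persists.

The predator equation gives dL/dt > 0 only when H > 0.276/0.00915 = 30.2.
Without the predator, H → K = 102. Since 102 > 30.2, the predator can invade and persist.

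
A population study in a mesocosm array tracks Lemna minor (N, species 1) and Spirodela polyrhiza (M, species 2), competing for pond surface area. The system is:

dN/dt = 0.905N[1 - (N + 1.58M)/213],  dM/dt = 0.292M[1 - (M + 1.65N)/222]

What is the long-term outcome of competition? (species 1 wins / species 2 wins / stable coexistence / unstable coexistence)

Compare the nullcline intercepts: K1/α12 = 213/1.58 = 135 < K2 = 222; K2/α21 = 222/1.65 = 135 < K1 = 213.
Since both are reversed, neither can invade when rare; the interior point is a saddle.

unstable coexistence (outcome depends on initial conditions)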